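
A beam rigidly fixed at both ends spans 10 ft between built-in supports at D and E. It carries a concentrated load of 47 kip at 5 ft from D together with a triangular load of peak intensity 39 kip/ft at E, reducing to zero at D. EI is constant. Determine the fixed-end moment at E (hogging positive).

Take the two fixed-end moments M_D, M_E as redundants; the released structure is the simple span DE.
Simple-span end rotations at D and E under the given loads:
  at D: point load 47 at a = 5: Pab(L + b)/(6LEI) = 293.8/EI
  at E: point load 47 at a = 5: Pab(L + a)/(6LEI) = 293.8/EI
  at D: triangular load, peak 39: 7w₀L³/(360EI) = 758.3/EI
  at E: triangular load, peak 39: w₀L³/(45EI) = 866.7/EI
  θ_D0 = 1052/EI,  θ_E0 = 1160/EI
Flexibility coefficients: a unit moment at one end gives L/(3EI) there and L/(6EI) at the far end, so f₁₁ = f₂₂ = 3.333/EI and f₁₂ = f₂₁ = 1.667/EI.
Compatibility — zero rotation at each built-in end:
  3.333 M_D + 1.667 M_E = 1052
  1.667 M_D + 3.333 M_E = 1160
Solving the pair gives M_D = 188.8 kip·ft and M_E = 253.8 kip·ft (hogging).

M_E = 253.8 kip·ft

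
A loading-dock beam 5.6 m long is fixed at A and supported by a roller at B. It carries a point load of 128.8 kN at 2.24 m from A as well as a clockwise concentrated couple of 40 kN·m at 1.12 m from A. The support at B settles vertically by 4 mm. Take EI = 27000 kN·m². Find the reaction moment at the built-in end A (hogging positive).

Remove the prop at B; the released (primary) structure is a cantilever built in at A.
Primary-structure tip deflection at B by superposition:
  point load 128.8 at a = 2.24: Pa²(3L − a)/(6EI) = 1568/EI
  clockwise couple 40 at a = 1.12: M₀a(2L − a)/(2EI) = 225.8/EI
  δ_0 = 1794/EI
Tip deflection under a unit load at B: L³/(3EI) = 58.54/EI.
With EI = 27000 kN·m²: δ_0 = 0.066447 m and δ_{BB} = 0.002168 m/kN.
Compatibility — the beam at B must follow the support down by 0.004 m: δ_0 − R_B·δ_{BB} = 0.004, so R_B = (0.066447 − 0.004)/0.002168 = 28.8 kN.
Moment equilibrium about A: M_A = Σ(load moments about A) − R_B·L = 328.5 − 28.8×5.6 = 167.2 kN·m.

M_A = 167.2 kN·m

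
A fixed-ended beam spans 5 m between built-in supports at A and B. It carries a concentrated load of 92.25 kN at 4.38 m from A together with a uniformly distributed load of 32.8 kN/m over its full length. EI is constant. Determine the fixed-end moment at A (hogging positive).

Release both end moments; the primary structure is a simply-supported span AB with redundants M_A and M_B.
Simple-span end rotations at A and B under the given loads:
  at A: point load 92.25 at a = 4.38: Pab(L + b)/(6LEI) = 46.93/EI
  at B: point load 92.25 at a = 4.38: Pab(L + a)/(6LEI) = 78.33/EI
  at A: UDL 32.8: wL³/(24EI) = 170.8/EI
  at B: UDL 32.8: wL³/(24EI) = 170.8/EI
  θ_A0 = 217.8/EI,  θ_B0 = 249.2/EI
Flexibility coefficients: a unit moment at one end gives L/(3EI) there and L/(6EI) at the far end, so f₁₁ = f₂₂ = 1.667/EI and f₁₂ = f₂₁ = 0.8333/EI.
Compatibility — zero rotation at each built-in end:
  1.667 M_A + 0.8333 M_B = 217.8
  0.8333 M_A + 1.667 M_B = 249.2
Solving the pair gives M_A = 74.55 kN·m and M_B = 112.2 kN·m (hogging).

M_A = 74.55 kN·m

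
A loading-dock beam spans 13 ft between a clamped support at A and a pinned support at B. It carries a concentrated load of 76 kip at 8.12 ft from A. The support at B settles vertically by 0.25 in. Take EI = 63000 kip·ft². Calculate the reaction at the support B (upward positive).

Release the roller at B. Primary structure: cantilever fixed at A.
Deflection at B on the released cantilever, summing each load's contribution:
  point load 76 at a = 8.12: Pa²(3L − a)/(6EI) = 25790/EI
Flexibility coefficient — unit upward force at B: δ_{BB} = L³/(3EI) = 732.3/EI.
With EI = 63000 kip·ft²: δ_0 = 0.40937 ft and δ_{BB} = 0.011624 ft/kip.
Compatibility — the beam at B must follow the support down by 0.02083 ft: δ_0 − R_B·δ_{BB} = 0.02083, so R_B = (0.40937 − 0.02083)/0.011624 = 33.42 kip.

R_B = 33.42 kip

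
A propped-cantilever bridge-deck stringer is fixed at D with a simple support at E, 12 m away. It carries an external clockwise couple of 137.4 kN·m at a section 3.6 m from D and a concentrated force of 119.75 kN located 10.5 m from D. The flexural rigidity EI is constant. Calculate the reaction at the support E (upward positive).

R_E = 106.2 kN

Remove the prop at E; the released (primary) structure is a cantilever built in at D.
Primary-structure tip deflection at E by superposition:
  clockwise couple 137.4 at a = 3.6: M₀a(2L − a)/(2EI) = 5045/EI
  point load 119.75 at a = 10.5: Pa²(3L − a)/(6EI) = 56110/EI
  δ_0 = 61156/EI
Flexibility coefficient — unit upward force at E: δ_{EE} = L³/(3EI) = 576/EI.
The prop prevents deflection at E: R_E = δ_0/δ_{EE} = 61156/576 = 106.2 kN.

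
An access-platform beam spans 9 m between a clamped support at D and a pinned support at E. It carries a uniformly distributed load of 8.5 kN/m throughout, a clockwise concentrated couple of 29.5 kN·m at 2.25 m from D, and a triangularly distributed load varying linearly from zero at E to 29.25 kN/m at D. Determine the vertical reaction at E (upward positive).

Take the reaction at E as the redundant and release it; the primary structure is a cantilever fixed at D.
Deflection at E on the released cantilever, summing each load's contribution:
  UDL 8.5: wL⁴/(8EI) = 6971/EI
  clockwise couple 29.5 at a = 2.25: M₀a(2L − a)/(2EI) = 522.7/EI
  triangular load, peak 29.25 at the fixed end: w₀L⁴/(30EI) = 6397/EI
  δ_0 = 13891/EI
Tip deflection under a unit load at E: L³/(3EI) = 243/EI.
The prop prevents deflection at E: R_E = δ_0/δ_{EE} = 13891/243 = 57.16 kN.

R_E = 57.16 kN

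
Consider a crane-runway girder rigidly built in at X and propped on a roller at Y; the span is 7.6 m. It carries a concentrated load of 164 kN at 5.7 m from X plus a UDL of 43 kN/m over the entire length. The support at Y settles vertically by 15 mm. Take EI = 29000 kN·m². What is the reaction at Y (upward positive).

R_Y = 223.4 kN

Remove the prop at Y; the released (primary) structure is a cantilever built in at X.
Primary-structure tip deflection at Y by superposition:
  point load 164 at a = 5.7: Pa²(3L − a)/(6EI) = 15186/EI
  UDL 43: wL⁴/(8EI) = 17932/EI
  δ_0 = 33118/EI
Tip deflection under a unit load at Y: L³/(3EI) = 146.3/EI.
With EI = 29000 kN·m²: δ_0 = 1.142 m and δ_{YY} = 0.005046 m/kN.
Compatibility — the beam at Y must follow the support down by 0.015 m: δ_0 − R_Y·δ_{YY} = 0.015, so R_Y = (1.142 − 0.015)/0.005046 = 223.4 kN.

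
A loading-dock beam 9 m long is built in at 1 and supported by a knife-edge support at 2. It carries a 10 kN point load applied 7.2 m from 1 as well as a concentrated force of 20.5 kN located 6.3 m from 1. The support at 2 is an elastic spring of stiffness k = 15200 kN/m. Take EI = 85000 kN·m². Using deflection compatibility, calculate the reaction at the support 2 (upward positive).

Remove the prop at 2; the released (primary) structure is a cantilever built in at 1.
Free-end deflection of the primary structure under the applied loading (downward +):
  point load 10 at a = 7.2: Pa²(3L − a)/(6EI) = 1711/EI
  point load 20.5 at a = 6.3: Pa²(3L − a)/(6EI) = 2807/EI
  δ_0 = 4518/EI
Tip deflection under a unit load at 2: L³/(3EI) = 243/EI.
With EI = 85000 kN·m²: δ_0 = 0.053151 m and δ_{22} = 0.002859 m/kN.
Compatibility — the spring shortens by R_2/k under the reaction it provides: δ_0 − R_2·δ_{22} = R_2/k. With 1/k = 0.000066 m/kN, R_2 = δ_0 / (δ_{22} + 1/k) = 0.053151 / (0.002859 + 0.000066) = 18.17 kN.

R_2 = 18.17 kN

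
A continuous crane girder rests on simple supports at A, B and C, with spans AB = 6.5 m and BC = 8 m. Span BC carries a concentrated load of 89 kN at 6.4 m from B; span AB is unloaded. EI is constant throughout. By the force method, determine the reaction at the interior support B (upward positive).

R_B = 28.32 kN

Take M_B as the redundant. Released structure: two simple spans AB and BC with a hinge at B.
End slopes at the hinge B, treating each span as simply supported:
  span BC: point load 89 at a = 6.4: Pab(L + b)/(6LEI) = 182.3/EI
  relative rotation θ_0 = (0 + 182.3)/EI = 182.3/EI
A unit hogging moment at B produces rotation L₁/(3EI) + L₂/(3EI) = 4.833/EI.
Compatibility: M_B·(L₁+L₂)/(3EI) = θ_0, giving M_B = 37.71 kN·m (hogging).
Span AB, ΣM about A with M_B applied at B: R_B^{AB}·6.5 = 0 + 37.71, so R_B^{AB} = 5.802 kN and R_A = 0 − 5.802 = -5.802 kN.
Span BC, ΣM about C: R_B^{BC}·8 = 142.4 + 37.71, so R_B^{BC} = 22.51 kN and R_C = 89 − 22.51 = 66.49 kN.
R_B = 5.802 + 22.51 = 28.32 kN.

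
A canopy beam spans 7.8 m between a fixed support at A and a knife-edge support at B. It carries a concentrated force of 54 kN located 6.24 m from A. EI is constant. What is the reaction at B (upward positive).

R_B = 38.02 kN

Take the reaction at B as the redundant and release it; the primary structure is a cantilever fixed at A.
Deflection at B on the released cantilever, summing each load's contribution:
  point load 54 at a = 6.24: Pa²(3L − a)/(6EI) = 6014/EI
Flexibility coefficient — unit upward force at B: δ_{BB} = L³/(3EI) = 158.2/EI.
The prop prevents deflection at B: R_B = δ_0/δ_{BB} = 6014/158.2 = 38.02 kN.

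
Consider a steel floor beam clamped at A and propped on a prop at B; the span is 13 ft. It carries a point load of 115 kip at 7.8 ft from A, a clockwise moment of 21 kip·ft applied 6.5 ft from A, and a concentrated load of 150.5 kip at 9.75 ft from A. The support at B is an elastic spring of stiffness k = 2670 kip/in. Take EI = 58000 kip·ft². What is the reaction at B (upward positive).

R_B = 146.4 kip

Choose R_B as the redundant. The primary structure is the cantilever fixed at A.
Free-end deflection of the primary structure under the applied loading (downward +):
  point load 115 at a = 7.8: Pa²(3L − a)/(6EI) = 36382/EI
  clockwise couple 21 at a = 6.5: M₀a(2L − a)/(2EI) = 1331/EI
  point load 150.5 at a = 9.75: Pa²(3L − a)/(6EI) = 69746/EI
  δ_0 = 107459/EI
Tip deflection under a unit load at B: L³/(3EI) = 732.3/EI.
With EI = 58000 kip·ft²: δ_0 = 1.8527 ft and δ_{BB} = 0.012626 ft/kip.
Compatibility — the spring shortens by R_B/k under the reaction it provides: δ_0 − R_B·δ_{BB} = R_B/k. With 1/k = 1/(2670×12) ft/kip = 0.000031 ft/kip, R_B = δ_0 / (δ_{BB} + 1/k) = 1.8527 / (0.012626 + 0.000031) = 146.4 kip.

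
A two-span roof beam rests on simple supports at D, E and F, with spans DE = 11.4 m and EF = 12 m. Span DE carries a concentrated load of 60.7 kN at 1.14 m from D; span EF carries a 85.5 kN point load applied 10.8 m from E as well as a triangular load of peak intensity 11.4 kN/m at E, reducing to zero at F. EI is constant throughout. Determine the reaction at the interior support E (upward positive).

R_E = 77.13 kN

Insert a hinge at E; M_E is the redundant, and each span becomes simply supported.
End slopes at the hinge E, treating each span as simply supported:
  span DE: point load 60.7 at a = 1.14: Pab(L + a)/(6LEI) = 130.2/EI
  span EF: point load 85.5 at a = 10.8: Pab(L + b)/(6LEI) = 203.1/EI
  span EF: triangular load, peak 11.4: w₀L³/(45EI) = 437.8/EI
  relative rotation θ_0 = (130.2 + 640.9)/EI = 771.1/EI
A unit hogging moment at E produces rotation L₁/(3EI) + L₂/(3EI) = 7.8/EI.
Compatibility: M_E·(L₁+L₂)/(3EI) = θ_0, giving M_E = 98.86 kN·m (hogging).
Span DE, ΣM about D with M_E applied at E: R_E^{DE}·11.4 = 69.2 + 98.86, so R_E^{DE} = 14.74 kN and R_D = 60.7 − 14.74 = 45.96 kN.
Span EF, ΣM about F: R_E^{EF}·12 = 649.8 + 98.86, so R_E^{EF} = 62.39 kN and R_F = 153.9 − 62.39 = 91.51 kN.
R_E = 14.74 + 62.39 = 77.13 kN.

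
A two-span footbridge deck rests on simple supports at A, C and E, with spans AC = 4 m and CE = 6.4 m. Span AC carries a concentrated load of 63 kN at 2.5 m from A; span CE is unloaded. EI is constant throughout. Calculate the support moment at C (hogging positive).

M_C = 18.46 kN·m

Take M_C as the redundant. Released structure: two simple spans AC and CE with a hinge at C.
Discontinuity in slope at C on the released structure — sum the simple-span end rotations:
  span AC: point load 63 at a = 2.5: Pab(L + a)/(6LEI) = 63.98/EI
  relative rotation θ_0 = (63.98 + 0)/EI = 63.98/EI
A unit hogging moment at C produces rotation L₁/(3EI) + L₂/(3EI) = 3.467/EI.
Slope continuity at C: θ_0 = M_C·3.467/EI, so M_C = 63.98/3.467 = 18.46 kN·m (hogging).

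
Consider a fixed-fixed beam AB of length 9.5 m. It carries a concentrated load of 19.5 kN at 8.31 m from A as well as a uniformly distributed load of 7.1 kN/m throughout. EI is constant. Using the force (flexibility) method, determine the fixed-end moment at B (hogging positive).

Release both end moments; the primary structure is a simply-supported span AB with redundants M_A and M_B.
End rotations of the released simple span under the applied load (×1/EI):
  at A: point load 19.5 at a = 8.31: Pab(L + b)/(6LEI) = 36.16/EI
  at B: point load 19.5 at a = 8.31: Pab(L + a)/(6LEI) = 60.25/EI
  at A: UDL 7.1: wL³/(24EI) = 253.6/EI
  at B: UDL 7.1: wL³/(24EI) = 253.6/EI
  θ_A0 = 289.8/EI,  θ_B0 = 313.9/EI
Flexibility coefficients: a unit moment at one end gives L/(3EI) there and L/(6EI) at the far end, so f₁₁ = f₂₂ = 3.167/EI and f₁₂ = f₂₁ = 1.583/EI.
Compatibility — zero rotation at each built-in end:
  3.167 M_A + 1.583 M_B = 289.8
  1.583 M_A + 3.167 M_B = 313.9
Solving the pair gives M_A = 55.94 kN·m and M_B = 71.15 kN·m (hogging).

M_B = 71.15 kN·m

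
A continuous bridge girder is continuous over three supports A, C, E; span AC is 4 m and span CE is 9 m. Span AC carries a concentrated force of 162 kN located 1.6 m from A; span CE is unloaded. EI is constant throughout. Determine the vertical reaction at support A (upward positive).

R_A = 88.83 kN

Take M_C as the redundant. Released structure: two simple spans AC and CE with a hinge at C.
Rotations at C on the released spans (each span's end-slope, ×1/EI):
  span AC: point load 162 at a = 1.6: Pab(L + a)/(6LEI) = 145.2/EI
  relative rotation θ_0 = (145.2 + 0)/EI = 145.2/EI
A unit hogging moment at C produces rotation L₁/(3EI) + L₂/(3EI) = 4.333/EI.
Compatibility: M_C·(L₁+L₂)/(3EI) = θ_0, giving M_C = 33.5 kN·m (hogging).
Span AC, ΣM about A with M_C applied at C: R_C^{AC}·4 = 259.2 + 33.5, so R_C^{AC} = 73.17 kN and R_A = 162 − 73.17 = 88.83 kN.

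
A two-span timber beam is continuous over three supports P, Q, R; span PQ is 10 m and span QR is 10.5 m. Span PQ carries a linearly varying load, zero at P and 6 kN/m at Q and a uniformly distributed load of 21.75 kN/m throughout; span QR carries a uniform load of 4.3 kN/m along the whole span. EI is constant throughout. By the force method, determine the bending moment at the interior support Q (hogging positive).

M_Q = 182.5 kN·m

Release continuity at Q by inserting a hinge; the redundant is the internal moment M_Q. The primary structure is two simply-supported spans PQ and QR.
Discontinuity in slope at Q on the released structure — sum the simple-span end rotations:
  span PQ: triangular load, peak 6: w₀L³/(45EI) = 133.3/EI
  span PQ: UDL 21.75: wL³/(24EI) = 906.2/EI
  span QR: UDL 4.3: wL³/(24EI) = 207.4/EI
  relative rotation θ_0 = (1040 + 207.4)/EI = 1247/EI
A unit hogging moment at Q produces rotation L₁/(3EI) + L₂/(3EI) = 6.833/EI.
Compatibility: M_Q·(L₁+L₂)/(3EI) = θ_0, giving M_Q = 182.5 kN·m (hogging).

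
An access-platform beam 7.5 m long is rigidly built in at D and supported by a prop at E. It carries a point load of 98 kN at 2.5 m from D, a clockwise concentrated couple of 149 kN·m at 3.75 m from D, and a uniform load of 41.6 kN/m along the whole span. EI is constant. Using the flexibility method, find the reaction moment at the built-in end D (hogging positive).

M_D = 410 kN·m

Release the roller at E. Primary structure: cantilever fixed at D.
Deflection at E on the released cantilever, summing each load's contribution:
  point load 98 at a = 2.5: Pa²(3L − a)/(6EI) = 2042/EI
  clockwise couple 149 at a = 3.75: M₀a(2L − a)/(2EI) = 3143/EI
  UDL 41.6: wL⁴/(8EI) = 16453/EI
  δ_0 = 21638/EI
Flexibility coefficient — unit upward force at E: δ_{EE} = L³/(3EI) = 140.6/EI.
Compatibility at E: δ_0 − R_E·δ_{EE} = 0, so R_E = 21638/140.6 = 153.9 kN.
Moment equilibrium about D: M_D = Σ(load moments about D) − R_E·L = 1564 − 153.9×7.5 = 410 kN·m.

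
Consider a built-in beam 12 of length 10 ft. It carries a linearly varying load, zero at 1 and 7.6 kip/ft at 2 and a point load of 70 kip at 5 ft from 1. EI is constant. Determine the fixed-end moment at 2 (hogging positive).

Take the two fixed-end moments M_1, M_2 as redundants; the released structure is the simple span 12.
On the primary (simply-supported) span, the end slopes from the loading are:
  at 1: triangular load, peak 7.6: 7w₀L³/(360EI) = 147.8/EI
  at 2: triangular load, peak 7.6: w₀L³/(45EI) = 168.9/EI
  at 1: point load 70 at a = 5: Pab(L + b)/(6LEI) = 437.5/EI
  at 2: point load 70 at a = 5: Pab(L + a)/(6LEI) = 437.5/EI
  θ_10 = 585.3/EI,  θ_20 = 606.4/EI
Flexibility coefficients: a unit moment at one end gives L/(3EI) there and L/(6EI) at the far end, so f₁₁ = f₂₂ = 3.333/EI and f₁₂ = f₂₁ = 1.667/EI.
Compatibility — zero rotation at each built-in end:
  3.333 M_1 + 1.667 M_2 = 585.3
  1.667 M_1 + 3.333 M_2 = 606.4
Solving the pair gives M_1 = 112.8 kip·ft and M_2 = 125.5 kip·ft (hogging).

M_2 = 125.5 kip·ft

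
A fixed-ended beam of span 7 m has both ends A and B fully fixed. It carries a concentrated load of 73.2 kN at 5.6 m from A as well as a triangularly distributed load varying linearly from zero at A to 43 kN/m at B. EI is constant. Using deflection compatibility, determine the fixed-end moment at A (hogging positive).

M_A = 86.63 kN·m

Take the two fixed-end moments M_A, M_B as redundants; the released structure is the simple span AB.
On the primary (simply-supported) span, the end slopes from the loading are:
  at A: point load 73.2 at a = 5.6: Pab(L + b)/(6LEI) = 114.8/EI
  at B: point load 73.2 at a = 5.6: Pab(L + a)/(6LEI) = 172.2/EI
  at A: triangular load, peak 43: 7w₀L³/(360EI) = 286.8/EI
  at B: triangular load, peak 43: w₀L³/(45EI) = 327.8/EI
  θ_A0 = 401.6/EI,  θ_B0 = 499.9/EI
Flexibility coefficients: a unit moment at one end gives L/(3EI) there and L/(6EI) at the far end, so f₁₁ = f₂₂ = 2.333/EI and f₁₂ = f₂₁ = 1.167/EI.
Compatibility — zero rotation at each built-in end:
  2.333 M_A + 1.167 M_B = 401.6
  1.167 M_A + 2.333 M_B = 499.9
Solving the pair gives M_A = 86.63 kN·m and M_B = 170.9 kN·m (hogging).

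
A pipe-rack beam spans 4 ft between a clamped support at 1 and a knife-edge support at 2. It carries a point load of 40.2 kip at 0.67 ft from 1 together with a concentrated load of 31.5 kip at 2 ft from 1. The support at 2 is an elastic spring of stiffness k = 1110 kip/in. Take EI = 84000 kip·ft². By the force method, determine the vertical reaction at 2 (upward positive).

R_2 = 8.831 kip

Choose R_2 as the redundant. The primary structure is the cantilever fixed at 1.
Primary-structure tip deflection at 2 by superposition:
  point load 40.2 at a = 0.67: Pa²(3L − a)/(6EI) = 34.08/EI
  point load 31.5 at a = 2: Pa²(3L − a)/(6EI) = 210/EI
  δ_0 = 244.1/EI
Tip deflection under a unit load at 2: L³/(3EI) = 21.33/EI.
With EI = 84000 kip·ft²: δ_0 = 0.002906 ft and δ_{22} = 0.000254 ft/kip.
Compatibility — the spring shortens by R_2/k under the reaction it provides: δ_0 − R_2·δ_{22} = R_2/k. With 1/k = 1/(1110×12) ft/kip = 0.000075 ft/kip, R_2 = δ_0 / (δ_{22} + 1/k) = 0.002906 / (0.000254 + 0.000075) = 8.831 kip.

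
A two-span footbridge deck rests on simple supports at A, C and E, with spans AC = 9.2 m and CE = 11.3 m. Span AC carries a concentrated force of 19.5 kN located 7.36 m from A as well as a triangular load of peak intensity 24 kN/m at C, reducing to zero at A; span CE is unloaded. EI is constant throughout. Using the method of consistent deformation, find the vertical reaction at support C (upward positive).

Release continuity at C by inserting a hinge; the redundant is the internal moment M_C. The primary structure is two simply-supported spans AC and CE.
Discontinuity in slope at C on the released structure — sum the simple-span end rotations:
  span AC: point load 19.5 at a = 7.36: Pab(L + a)/(6LEI) = 79.22/EI
  span AC: triangular load, peak 24: w₀L³/(45EI) = 415.3/EI
  relative rotation θ_0 = (494.5 + 0)/EI = 494.5/EI
A unit hogging moment at C produces rotation L₁/(3EI) + L₂/(3EI) = 6.833/EI.
Slope continuity at C: θ_0 = M_C·6.833/EI, so M_C = 494.5/6.833 = 72.37 kN·m (hogging).
Span AC, ΣM about A with M_C applied at C: R_C^{AC}·9.2 = 820.6 + 72.37, so R_C^{AC} = 97.07 kN and R_A = 129.9 − 97.07 = 32.83 kN.
Span CE, ΣM about E: R_C^{CE}·11.3 = 0 + 72.37, so R_C^{CE} = 6.404 kN and R_E = 0 − 6.404 = -6.404 kN.
R_C = 97.07 + 6.404 = 103.5 kN.

R_C = 103.5 kN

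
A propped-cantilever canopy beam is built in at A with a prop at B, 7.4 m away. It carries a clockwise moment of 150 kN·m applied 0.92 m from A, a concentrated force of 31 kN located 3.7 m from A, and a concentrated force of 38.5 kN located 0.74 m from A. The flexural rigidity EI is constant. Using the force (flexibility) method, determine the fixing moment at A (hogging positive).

Choose R_B as the redundant. The primary structure is the cantilever fixed at A.
Primary-structure tip deflection at B by superposition:
  clockwise couple 150 at a = 0.92: M₀a(2L − a)/(2EI) = 957.7/EI
  point load 31 at a = 3.7: Pa²(3L − a)/(6EI) = 1309/EI
  point load 38.5 at a = 0.74: Pa²(3L − a)/(6EI) = 75.41/EI
  δ_0 = 2342/EI
Flexibility coefficient — unit upward force at B: δ_{BB} = L³/(3EI) = 135.1/EI.
Compatibility at B: δ_0 − R_B·δ_{BB} = 0, so R_B = 2342/135.1 = 17.34 kN.
Moment equilibrium about A: M_A = Σ(load moments about A) − R_B·L = 293.2 − 17.34×7.4 = 164.9 kN·m.

M_A = 164.9 kN·m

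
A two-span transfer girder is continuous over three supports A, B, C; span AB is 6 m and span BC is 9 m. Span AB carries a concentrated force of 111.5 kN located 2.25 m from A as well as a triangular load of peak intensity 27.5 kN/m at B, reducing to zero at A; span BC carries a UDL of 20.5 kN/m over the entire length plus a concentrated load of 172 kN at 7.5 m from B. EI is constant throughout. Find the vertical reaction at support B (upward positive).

Take M_B as the redundant. Released structure: two simple spans AB and BC with a hinge at B.
Rotations at B on the released spans (each span's end-slope, ×1/EI):
  span AB: point load 111.5 at a = 2.25: Pab(L + a)/(6LEI) = 215.6/EI
  span AB: triangular load, peak 27.5: w₀L³/(45EI) = 132/EI
  span BC: UDL 20.5: wL³/(24EI) = 622.7/EI
  span BC: point load 172 at a = 7.5: Pab(L + b)/(6LEI) = 376.2/EI
  relative rotation θ_0 = (347.6 + 998.9)/EI = 1347/EI
A unit hogging moment at B produces rotation L₁/(3EI) + L₂/(3EI) = 5/EI.
Compatibility: M_B·(L₁+L₂)/(3EI) = θ_0, giving M_B = 269.3 kN·m (hogging).
Span AB, ΣM about A with M_B applied at B: R_B^{AB}·6 = 580.9 + 269.3, so R_B^{AB} = 141.7 kN and R_A = 194 − 141.7 = 52.3 kN.
Span BC, ΣM about C: R_B^{BC}·9 = 1088 + 269.3, so R_B^{BC} = 150.8 kN and R_C = 356.5 − 150.8 = 205.7 kN.
R_B = 141.7 + 150.8 = 292.5 kN.

R_B = 292.5 kN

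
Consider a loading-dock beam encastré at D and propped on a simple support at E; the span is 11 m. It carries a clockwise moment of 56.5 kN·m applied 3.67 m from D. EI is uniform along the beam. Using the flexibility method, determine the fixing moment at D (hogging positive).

Take the reaction at E as the redundant and release it; the primary structure is a cantilever fixed at D.
Downward deflection at the released point E due to the loads:
  clockwise couple 56.5 at a = 3.67: M₀a(2L − a)/(2EI) = 1900/EI
Tip deflection under a unit load at E: L³/(3EI) = 443.7/EI.
The prop prevents deflection at E: R_E = δ_0/δ_{EE} = 1900/443.7 = 4.283 kN.
Moment equilibrium about D: M_D = Σ(load moments about D) − R_E·L = 56.5 − 4.283×11 = 9.382 kN·m.

M_D = 9.382 kN·m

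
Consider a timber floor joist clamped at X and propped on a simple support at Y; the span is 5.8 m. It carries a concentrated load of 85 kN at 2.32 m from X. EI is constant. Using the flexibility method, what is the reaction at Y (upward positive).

Remove the prop at Y; the released (primary) structure is a cantilever built in at X.
Downward deflection at the released point Y due to the loads:
  point load 85 at a = 2.32: Pa²(3L − a)/(6EI) = 1150/EI
Tip deflection under a unit load at Y: L³/(3EI) = 65.04/EI.
Compatibility at Y: δ_0 − R_Y·δ_{YY} = 0, so R_Y = 1150/65.04 = 17.68 kN.

R_Y = 17.68 kN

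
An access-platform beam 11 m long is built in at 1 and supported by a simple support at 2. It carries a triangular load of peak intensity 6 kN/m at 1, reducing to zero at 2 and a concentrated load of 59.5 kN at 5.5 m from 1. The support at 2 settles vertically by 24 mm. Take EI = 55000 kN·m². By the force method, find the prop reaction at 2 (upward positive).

Release the roller at 2. Primary structure: cantilever fixed at 1.
Deflection at 2 on the released cantilever, summing each load's contribution:
  triangular load, peak 6 at the fixed end: w₀L⁴/(30EI) = 2928/EI
  point load 59.5 at a = 5.5: Pa²(3L − a)/(6EI) = 8249/EI
  δ_0 = 11178/EI
Flexibility coefficient — unit upward force at 2: δ_{22} = L³/(3EI) = 443.7/EI.
With EI = 55000 kN·m²: δ_0 = 0.20323 m and δ_{22} = 0.008067 m/kN.
Compatibility — the beam at 2 must follow the support down by 0.024 m: δ_0 − R_2·δ_{22} = 0.024, so R_2 = (0.20323 − 0.024)/0.008067 = 22.22 kN.

R_2 = 22.22 kN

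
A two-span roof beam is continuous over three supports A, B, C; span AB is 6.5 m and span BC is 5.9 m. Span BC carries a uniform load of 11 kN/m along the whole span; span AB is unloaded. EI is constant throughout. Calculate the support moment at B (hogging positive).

Take M_B as the redundant. Released structure: two simple spans AB and BC with a hinge at B.
Rotations at B on the released spans (each span's end-slope, ×1/EI):
  span BC: UDL 11: wL³/(24EI) = 94.13/EI
  relative rotation θ_0 = (0 + 94.13)/EI = 94.13/EI
A unit hogging moment at B produces rotation L₁/(3EI) + L₂/(3EI) = 4.133/EI.
Slope continuity at B: θ_0 = M_B·4.133/EI, so M_B = 94.13/4.133 = 22.77 kN·m (hogging).

M_B = 22.77 kN·m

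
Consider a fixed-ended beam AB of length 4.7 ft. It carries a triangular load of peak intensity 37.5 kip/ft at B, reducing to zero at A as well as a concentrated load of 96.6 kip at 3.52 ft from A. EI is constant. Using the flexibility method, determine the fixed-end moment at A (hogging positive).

M_A = 49.05 kip·ft

Take the two fixed-end moments M_A, M_B as redundants; the released structure is the simple span AB.
Simple-span end rotations at A and B under the given loads:
  at A: triangular load, peak 37.5: 7w₀L³/(360EI) = 75.7/EI
  at B: triangular load, peak 37.5: w₀L³/(45EI) = 86.52/EI
  at A: point load 96.6 at a = 3.52: Pab(L + b)/(6LEI) = 83.66/EI
  at B: point load 96.6 at a = 3.52: Pab(L + a)/(6LEI) = 117/EI
  θ_A0 = 159.4/EI,  θ_B0 = 203.5/EI
Flexibility coefficients: a unit moment at one end gives L/(3EI) there and L/(6EI) at the far end, so f₁₁ = f₂₂ = 1.567/EI and f₁₂ = f₂₁ = 0.7833/EI.
Compatibility — zero rotation at each built-in end:
  1.567 M_A + 0.7833 M_B = 159.4
  0.7833 M_A + 1.567 M_B = 203.5
Solving the pair gives M_A = 49.05 kip·ft and M_B = 105.4 kip·ft (hogging).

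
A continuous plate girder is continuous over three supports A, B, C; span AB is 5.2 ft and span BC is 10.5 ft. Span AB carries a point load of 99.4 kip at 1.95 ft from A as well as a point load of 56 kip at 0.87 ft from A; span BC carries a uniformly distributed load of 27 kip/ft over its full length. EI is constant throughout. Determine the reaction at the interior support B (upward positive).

R_B = 270.1 kip

Release continuity at B by inserting a hinge; the redundant is the internal moment M_B. The primary structure is two simply-supported spans AB and BC.
Discontinuity in slope at B on the released structure — sum the simple-span end rotations:
  span AB: point load 99.4 at a = 1.95: Pab(L + a)/(6LEI) = 144.4/EI
  span AB: point load 56 at a = 0.87: Pab(L + a)/(6LEI) = 41.04/EI
  span BC: UDL 27: wL³/(24EI) = 1302/EI
  relative rotation θ_0 = (185.4 + 1302)/EI = 1488/EI
A unit hogging moment at B produces rotation L₁/(3EI) + L₂/(3EI) = 5.233/EI.
Compatibility: M_B·(L₁+L₂)/(3EI) = θ_0, giving M_B = 284.3 kip·ft (hogging).
Span AB, ΣM about A with M_B applied at B: R_B^{AB}·5.2 = 242.6 + 284.3, so R_B^{AB} = 101.3 kip and R_A = 155.4 − 101.3 = 54.09 kip.
Span BC, ΣM about C: R_B^{BC}·10.5 = 1488 + 284.3, so R_B^{BC} = 168.8 kip and R_C = 283.5 − 168.8 = 114.7 kip.
R_B = 101.3 + 168.8 = 270.1 kip.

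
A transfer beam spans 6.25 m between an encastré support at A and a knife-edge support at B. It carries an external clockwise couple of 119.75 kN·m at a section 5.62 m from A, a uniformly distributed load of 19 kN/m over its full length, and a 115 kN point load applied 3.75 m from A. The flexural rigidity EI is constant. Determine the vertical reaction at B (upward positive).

R_B = 122.7 kN

Take the reaction at B as the redundant and release it; the primary structure is a cantilever fixed at A.
Primary-structure tip deflection at B by superposition:
  clockwise couple 119.75 at a = 5.62: M₀a(2L − a)/(2EI) = 2315/EI
  UDL 19: wL⁴/(8EI) = 3624/EI
  point load 115 at a = 3.75: Pa²(3L − a)/(6EI) = 4043/EI
  δ_0 = 9982/EI
Tip deflection under a unit load at B: L³/(3EI) = 81.38/EI.
The prop prevents deflection at B: R_B = δ_0/δ_{BB} = 9982/81.38 = 122.7 kN.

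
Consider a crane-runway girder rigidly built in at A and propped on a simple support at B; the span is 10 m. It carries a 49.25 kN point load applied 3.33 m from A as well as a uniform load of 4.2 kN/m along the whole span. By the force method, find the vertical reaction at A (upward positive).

Choose R_B as the redundant. The primary structure is the cantilever fixed at A.
Deflection at B on the released cantilever, summing each load's contribution:
  point load 49.25 at a = 3.33: Pa²(3L − a)/(6EI) = 2428/EI
  UDL 4.2: wL⁴/(8EI) = 5250/EI
  δ_0 = 7678/EI
Flexibility coefficient — unit upward force at B: δ_{BB} = L³/(3EI) = 333.3/EI.
Compatibility at B: δ_0 − R_B·δ_{BB} = 0, so R_B = 7678/333.3 = 23.03 kN.
Vertical equilibrium: R_A = ΣP − R_B = 91.25 − 23.03 = 68.22 kN.

R_A = 68.22 kN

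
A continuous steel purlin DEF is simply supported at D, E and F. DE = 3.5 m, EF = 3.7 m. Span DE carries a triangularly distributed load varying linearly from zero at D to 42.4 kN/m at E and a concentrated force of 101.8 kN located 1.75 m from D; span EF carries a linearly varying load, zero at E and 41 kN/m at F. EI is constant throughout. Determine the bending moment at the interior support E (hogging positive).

Insert a hinge at E; M_E is the redundant, and each span becomes simply supported.
Discontinuity in slope at E on the released structure — sum the simple-span end rotations:
  span DE: triangular load, peak 42.4: w₀L³/(45EI) = 40.4/EI
  span DE: point load 101.8 at a = 1.75: Pab(L + a)/(6LEI) = 77.94/EI
  span EF: triangular load, peak 41: 7w₀L³/(360EI) = 40.38/EI
  relative rotation θ_0 = (118.3 + 40.38)/EI = 158.7/EI
A unit hogging moment at E produces rotation L₁/(3EI) + L₂/(3EI) = 2.4/EI.
Slope continuity at E: θ_0 = M_E·2.4/EI, so M_E = 158.7/2.4 = 66.13 kN·m (hogging).

M_E = 66.13 kN·m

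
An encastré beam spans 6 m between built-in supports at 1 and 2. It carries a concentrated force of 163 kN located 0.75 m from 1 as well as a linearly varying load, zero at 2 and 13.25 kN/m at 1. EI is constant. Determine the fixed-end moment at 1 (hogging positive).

Release both end moments; the primary structure is a simply-supported span 12 with redundants M_1 and M_2.
On the primary (simply-supported) span, the end slopes from the loading are:
  at 1: point load 163 at a = 0.75: Pab(L + b)/(6LEI) = 200.6/EI
  at 2: point load 163 at a = 0.75: Pab(L + a)/(6LEI) = 120.3/EI
  at 1: triangular load, peak 13.25: w₀L³/(45EI) = 63.6/EI
  at 2: triangular load, peak 13.25: 7w₀L³/(360EI) = 55.65/EI
  θ_10 = 264.2/EI,  θ_20 = 176/EI
Flexibility coefficients: a unit moment at one end gives L/(3EI) there and L/(6EI) at the far end, so f₁₁ = f₂₂ = 2/EI and f₁₂ = f₂₁ = 1/EI.
Compatibility — zero rotation at each built-in end:
  2 M_1 + 1 M_2 = 264.2
  1 M_1 + 2 M_2 = 176
Solving the pair gives M_1 = 117.4 kN·m and M_2 = 29.27 kN·m (hogging).

M_1 = 117.4 kN·m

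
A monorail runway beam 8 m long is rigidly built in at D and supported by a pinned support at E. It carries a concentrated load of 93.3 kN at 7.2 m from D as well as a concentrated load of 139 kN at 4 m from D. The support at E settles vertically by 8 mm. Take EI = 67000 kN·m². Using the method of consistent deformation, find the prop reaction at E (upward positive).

R_E = 119.6 kN

Remove the prop at E; the released (primary) structure is a cantilever built in at D.
Free-end deflection of the primary structure under the applied loading (downward +):
  point load 93.3 at a = 7.2: Pa²(3L − a)/(6EI) = 13543/EI
  point load 139 at a = 4: Pa²(3L − a)/(6EI) = 7413/EI
  δ_0 = 20956/EI
Flexibility coefficient — unit upward force at E: δ_{EE} = L³/(3EI) = 170.7/EI.
With EI = 67000 kN·m²: δ_0 = 0.31278 m and δ_{EE} = 0.002547 m/kN.
Compatibility — the beam at E must follow the support down by 0.008 m: δ_0 − R_E·δ_{EE} = 0.008, so R_E = (0.31278 − 0.008)/0.002547 = 119.6 kN.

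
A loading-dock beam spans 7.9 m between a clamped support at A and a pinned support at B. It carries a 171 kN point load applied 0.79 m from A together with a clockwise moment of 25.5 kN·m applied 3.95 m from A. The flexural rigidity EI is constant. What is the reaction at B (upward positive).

Remove the prop at B; the released (primary) structure is a cantilever built in at A.
Primary-structure tip deflection at B by superposition:
  point load 171 at a = 0.79: Pa²(3L − a)/(6EI) = 407.5/EI
  clockwise couple 25.5 at a = 3.95: M₀a(2L − a)/(2EI) = 596.8/EI
  δ_0 = 1004/EI
Tip deflection under a unit load at B: L³/(3EI) = 164.3/EI.
Compatibility at B: δ_0 − R_B·δ_{BB} = 0, so R_B = 1004/164.3 = 6.111 kN.

R_B = 6.111 kN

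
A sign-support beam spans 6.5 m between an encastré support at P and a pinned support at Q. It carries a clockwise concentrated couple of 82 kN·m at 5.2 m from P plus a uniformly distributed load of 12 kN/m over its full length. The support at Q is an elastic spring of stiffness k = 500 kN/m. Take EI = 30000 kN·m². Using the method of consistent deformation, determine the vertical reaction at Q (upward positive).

R_Q = 28.64 kN

Choose R_Q as the redundant. The primary structure is the cantilever fixed at P.
Primary-structure tip deflection at Q by superposition:
  clockwise couple 82 at a = 5.2: M₀a(2L − a)/(2EI) = 1663/EI
  UDL 12: wL⁴/(8EI) = 2678/EI
  δ_0 = 4341/EI
Flexibility coefficient — unit upward force at Q: δ_{QQ} = L³/(3EI) = 91.54/EI.
With EI = 30000 kN·m²: δ_0 = 0.14469 m and δ_{QQ} = 0.003051 m/kN.
Compatibility — the spring shortens by R_Q/k under the reaction it provides: δ_0 − R_Q·δ_{QQ} = R_Q/k. With 1/k = 0.002 m/kN, R_Q = δ_0 / (δ_{QQ} + 1/k) = 0.14469 / (0.003051 + 0.002) = 28.64 kN.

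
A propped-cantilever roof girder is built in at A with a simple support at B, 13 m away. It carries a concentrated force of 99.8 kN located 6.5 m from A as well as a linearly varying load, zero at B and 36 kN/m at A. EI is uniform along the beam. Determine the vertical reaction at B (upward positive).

Remove the prop at B; the released (primary) structure is a cantilever built in at A.
Free-end deflection of the primary structure under the applied loading (downward +):
  point load 99.8 at a = 6.5: Pa²(3L − a)/(6EI) = 22840/EI
  triangular load, peak 36 at the fixed end: w₀L⁴/(30EI) = 34273/EI
  δ_0 = 57113/EI
Flexibility coefficient — unit upward force at B: δ_{BB} = L³/(3EI) = 732.3/EI.
The prop prevents deflection at B: R_B = δ_0/δ_{BB} = 57113/732.3 = 77.99 kN.

R_B = 77.99 kN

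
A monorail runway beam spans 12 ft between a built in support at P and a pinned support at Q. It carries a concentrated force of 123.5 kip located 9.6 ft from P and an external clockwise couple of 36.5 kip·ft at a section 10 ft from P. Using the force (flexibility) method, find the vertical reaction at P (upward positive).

Choose R_Q as the redundant. The primary structure is the cantilever fixed at P.
Free-end deflection of the primary structure under the applied loading (downward +):
  point load 123.5 at a = 9.6: Pa²(3L − a)/(6EI) = 50080/EI
  clockwise couple 36.5 at a = 10: M₀a(2L − a)/(2EI) = 2555/EI
  δ_0 = 52635/EI
Flexibility coefficient — unit upward force at Q: δ_{QQ} = L³/(3EI) = 576/EI.
Compatibility at Q: δ_0 − R_Q·δ_{QQ} = 0, so R_Q = 52635/576 = 91.38 kip.
Vertical equilibrium: R_P = ΣP − R_Q = 123.5 − 91.38 = 32.12 kip.

R_P = 32.12 kip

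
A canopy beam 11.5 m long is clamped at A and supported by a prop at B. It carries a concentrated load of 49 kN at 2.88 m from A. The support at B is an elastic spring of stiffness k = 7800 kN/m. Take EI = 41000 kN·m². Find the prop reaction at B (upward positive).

Release the roller at B. Primary structure: cantilever fixed at A.
Free-end deflection of the primary structure under the applied loading (downward +):
  point load 49 at a = 2.88: Pa²(3L − a)/(6EI) = 2142/EI
Flexibility coefficient — unit upward force at B: δ_{BB} = L³/(3EI) = 507/EI.
With EI = 41000 kN·m²: δ_0 = 0.052241 m and δ_{BB} = 0.012365 m/kN.
Compatibility — the spring shortens by R_B/k under the reaction it provides: δ_0 − R_B·δ_{BB} = R_B/k. With 1/k = 0.000128 m/kN, R_B = δ_0 / (δ_{BB} + 1/k) = 0.052241 / (0.012365 + 0.000128) = 4.182 kN.

R_B = 4.182 kN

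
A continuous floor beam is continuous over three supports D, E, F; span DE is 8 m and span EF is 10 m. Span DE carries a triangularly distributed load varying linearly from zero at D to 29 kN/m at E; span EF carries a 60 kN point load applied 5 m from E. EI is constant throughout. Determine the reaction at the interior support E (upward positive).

Insert a hinge at E; M_E is the redundant, and each span becomes simply supported.
Discontinuity in slope at E on the released structure — sum the simple-span end rotations:
  span DE: triangular load, peak 29: w₀L³/(45EI) = 330/EI
  span EF: point load 60 at a = 5: Pab(L + b)/(6LEI) = 375/EI
  relative rotation θ_0 = (330 + 375)/EI = 705/EI
A unit hogging moment at E produces rotation L₁/(3EI) + L₂/(3EI) = 6/EI.
Compatibility: M_E·(L₁+L₂)/(3EI) = θ_0, giving M_E = 117.5 kN·m (hogging).
Span DE, ΣM about D with M_E applied at E: R_E^{DE}·8 = 618.7 + 117.5, so R_E^{DE} = 92.02 kN and R_D = 116 − 92.02 = 23.98 kN.
Span EF, ΣM about F: R_E^{EF}·10 = 300 + 117.5, so R_E^{EF} = 41.75 kN and R_F = 60 − 41.75 = 18.25 kN.
R_E = 92.02 + 41.75 = 133.8 kN.

R_E = 133.8 kN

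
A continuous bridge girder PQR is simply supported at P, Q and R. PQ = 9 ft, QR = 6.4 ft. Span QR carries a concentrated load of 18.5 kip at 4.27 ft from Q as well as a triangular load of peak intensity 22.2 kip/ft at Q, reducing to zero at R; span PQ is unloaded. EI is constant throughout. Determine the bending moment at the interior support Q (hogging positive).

Insert a hinge at Q; M_Q is the redundant, and each span becomes simply supported.
End slopes at the hinge Q, treating each span as simply supported:
  span QR: point load 18.5 at a = 4.27: Pab(L + b)/(6LEI) = 37.38/EI
  span QR: triangular load, peak 22.2: w₀L³/(45EI) = 129.3/EI
  relative rotation θ_0 = (0 + 166.7)/EI = 166.7/EI
A unit hogging moment at Q produces rotation L₁/(3EI) + L₂/(3EI) = 5.133/EI.
Slope continuity at Q: θ_0 = M_Q·5.133/EI, so M_Q = 166.7/5.133 = 32.47 kip·ft (hogging).

M_Q = 32.47 kip·ft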